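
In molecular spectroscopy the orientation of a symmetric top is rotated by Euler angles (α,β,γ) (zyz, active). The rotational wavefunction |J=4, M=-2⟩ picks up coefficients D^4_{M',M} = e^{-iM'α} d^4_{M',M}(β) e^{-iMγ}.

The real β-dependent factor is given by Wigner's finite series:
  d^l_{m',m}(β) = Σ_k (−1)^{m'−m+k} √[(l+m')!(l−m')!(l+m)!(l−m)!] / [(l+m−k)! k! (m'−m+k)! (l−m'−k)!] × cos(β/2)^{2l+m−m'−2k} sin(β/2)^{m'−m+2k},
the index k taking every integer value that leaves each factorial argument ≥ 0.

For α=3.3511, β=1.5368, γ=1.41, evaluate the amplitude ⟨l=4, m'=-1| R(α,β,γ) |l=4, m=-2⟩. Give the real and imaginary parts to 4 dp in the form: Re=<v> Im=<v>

Re=0.2218 Im=-0.0250

Split into d^4_{-1,-2}(β=1.5368) × two z-phases.
c=cos(1.5368/2)=0.719024, s=sin(1.5368/2)=0.694986; N=√[6·120·2·720]=1018.233765
k∈{0,1,2} keeps every argument non-negative
  k=0: (−1)^1·1018.2338/(240)·0.7190^7·0.6950^1 = -0.292964
  k=1: (−1)^2·1018.2338/(48)·0.7190^5·0.6950^3 = +1.368515
  k=2: (−1)^3·1018.2338/(72)·0.7190^3·0.6950^5 = -0.852361
d^4_{-1,-2}(1.5368) = -0.292964 +1.368515 -0.852361 = +0.223190
D = (-0.978133-0.207978i)·(+0.223190)·(-0.948733+0.316078i) = +0.221789-0.024964i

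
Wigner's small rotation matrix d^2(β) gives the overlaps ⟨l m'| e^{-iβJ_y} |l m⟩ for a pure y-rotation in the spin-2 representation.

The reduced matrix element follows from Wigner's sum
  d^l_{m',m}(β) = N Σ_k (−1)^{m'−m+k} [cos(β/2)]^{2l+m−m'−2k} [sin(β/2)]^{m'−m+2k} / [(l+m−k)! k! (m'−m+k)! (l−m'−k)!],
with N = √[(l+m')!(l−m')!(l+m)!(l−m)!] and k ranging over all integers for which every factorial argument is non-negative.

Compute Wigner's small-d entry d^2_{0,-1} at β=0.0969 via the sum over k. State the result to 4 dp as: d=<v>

d^2_{0,-1}(β=0.0969) via Wigner's sum:
Half-angle: c=0.998827, s=0.048431. N=√(2·2·1·6)=4.898979
k∈{0,1} keeps every argument non-negative
  k=0: (−1)^1·4.8990/(2)·0.9988^3·0.0484^1 = -0.118214
  k=1: (−1)^2·4.8990/(2)·0.9988^1·0.0484^3 = +0.000278
d^2_{0,-1}(0.0969) = -0.118214 +0.000278 = -0.117936

d=-0.1179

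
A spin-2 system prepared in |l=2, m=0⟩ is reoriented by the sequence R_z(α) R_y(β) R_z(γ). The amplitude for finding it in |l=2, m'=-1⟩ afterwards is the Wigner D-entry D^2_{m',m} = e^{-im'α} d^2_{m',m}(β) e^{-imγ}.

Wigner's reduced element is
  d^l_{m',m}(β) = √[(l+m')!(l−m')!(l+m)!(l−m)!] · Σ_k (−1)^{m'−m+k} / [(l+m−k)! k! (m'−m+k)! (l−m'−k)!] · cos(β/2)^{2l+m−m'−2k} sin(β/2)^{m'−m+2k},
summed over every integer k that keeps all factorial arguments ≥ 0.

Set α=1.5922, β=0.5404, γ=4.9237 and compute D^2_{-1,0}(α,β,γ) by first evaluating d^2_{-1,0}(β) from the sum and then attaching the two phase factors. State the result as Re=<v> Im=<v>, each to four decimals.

Re=-0.0116 Im=0.5402

First d^2_{-1,0}(β=0.5404), then the phase factors e^{-i(-1)α} and e^{-i(0)γ}:
c=cos(0.5404/2)=0.963718, s=sin(0.5404/2)=0.266924; N=√[1·6·2·2]=4.898979
The bounds max(0,m−m')=1 and min(l+m,l−m')=2 give 2 terms
  k=1: (−1)^0·4.8990/(2)·0.9637^3·0.2669^1 = +0.585211
  k=2: (−1)^1·4.8990/(2)·0.9637^1·0.2669^3 = -0.044894
d^2_{-1,0}(0.5404) = +0.585211 -0.044894 = +0.540317
Phases: e^{-i·(-1)·1.5922}=-0.021402+0.999771i, e^{-i·(0)·4.9237}=+1.000000+0.000000i ⇒ D=-0.011564+0.540194i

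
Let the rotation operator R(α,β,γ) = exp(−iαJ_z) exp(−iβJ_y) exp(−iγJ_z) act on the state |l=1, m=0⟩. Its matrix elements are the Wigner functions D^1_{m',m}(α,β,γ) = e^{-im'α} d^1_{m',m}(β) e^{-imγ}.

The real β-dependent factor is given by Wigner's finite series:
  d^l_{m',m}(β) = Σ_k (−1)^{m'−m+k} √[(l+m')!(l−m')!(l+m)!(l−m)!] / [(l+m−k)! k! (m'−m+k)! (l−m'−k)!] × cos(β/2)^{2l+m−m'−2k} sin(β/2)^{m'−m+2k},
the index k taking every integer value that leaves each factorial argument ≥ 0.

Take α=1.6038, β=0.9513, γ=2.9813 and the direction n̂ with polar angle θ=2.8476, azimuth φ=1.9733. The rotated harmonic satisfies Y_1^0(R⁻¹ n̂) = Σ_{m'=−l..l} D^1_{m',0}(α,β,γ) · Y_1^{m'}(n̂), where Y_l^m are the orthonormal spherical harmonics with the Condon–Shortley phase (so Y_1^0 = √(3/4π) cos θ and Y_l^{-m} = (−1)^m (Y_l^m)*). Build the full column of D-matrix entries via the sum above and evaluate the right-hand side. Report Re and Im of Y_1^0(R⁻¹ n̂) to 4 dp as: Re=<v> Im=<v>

Need the full column D^1_{m',0} for m'=−1..1 at α=1.6038, β=0.9513, γ=2.9813.
cos(β/2)=0.888995, sin(β/2)=0.457916
d^1_{-1,0}: single k=1 term ⇒ +0.575706;  D = -0.018997+0.575392i
d^1_{0,0}: k∈[0..1] ⇒ +0.790313 -0.209687 = +0.580625;  D = +0.580625+0.000000i
d^1_{1,0}: single k=0 term ⇒ -0.575706;  D = +0.018997+0.575392i
Y_1^{m'}(θ=2.8476,φ=1.9733) and Σ D·Y over m':
  (-0.0190+0.5754i)·(-0.0392-0.0921i)  (+0.5806+0.0000i)·(-0.4676+0.0000i)  (+0.0190+0.5754i)·(+0.0392-0.0921i)
Y_1^0(R⁻¹ n̂) = -0.164028+0.000000i

Re=-0.1640 Im=0.0000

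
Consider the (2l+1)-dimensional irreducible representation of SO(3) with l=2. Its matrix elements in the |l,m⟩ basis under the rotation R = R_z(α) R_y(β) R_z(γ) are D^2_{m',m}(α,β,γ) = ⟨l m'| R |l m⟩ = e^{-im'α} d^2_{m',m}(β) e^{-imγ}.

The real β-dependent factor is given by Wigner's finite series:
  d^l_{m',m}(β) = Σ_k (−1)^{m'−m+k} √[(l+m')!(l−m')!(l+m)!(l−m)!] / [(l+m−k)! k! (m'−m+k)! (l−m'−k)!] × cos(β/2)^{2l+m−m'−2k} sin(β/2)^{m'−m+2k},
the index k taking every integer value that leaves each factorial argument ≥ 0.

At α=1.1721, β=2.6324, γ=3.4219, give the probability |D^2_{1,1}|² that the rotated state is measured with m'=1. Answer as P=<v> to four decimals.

First d^2_{1,1}(β=2.6324), then the phase factors e^{-i(1)α} and e^{-i(1)γ}:
Half-angle: c=0.251855, s=0.967765. N=√(6·1·6·1)=6.000000
The bounds max(0,m−m')=0 and min(l+m,l−m')=1 give 2 terms
  k=0: (−1)^0·6.0000/(6)·0.2519^4·0.9678^0 = +0.004023
  k=1: (−1)^1·6.0000/(2)·0.2519^2·0.9678^2 = -0.178222
d^2_{1,1}(2.6324) = +0.004023 -0.178222 = -0.174199
|D^2_{1,1}|² = |d^2_{1,1}(β)|² = (-0.174199)² = 0.030345 (the z-rotation phases have unit modulus)

P=0.0303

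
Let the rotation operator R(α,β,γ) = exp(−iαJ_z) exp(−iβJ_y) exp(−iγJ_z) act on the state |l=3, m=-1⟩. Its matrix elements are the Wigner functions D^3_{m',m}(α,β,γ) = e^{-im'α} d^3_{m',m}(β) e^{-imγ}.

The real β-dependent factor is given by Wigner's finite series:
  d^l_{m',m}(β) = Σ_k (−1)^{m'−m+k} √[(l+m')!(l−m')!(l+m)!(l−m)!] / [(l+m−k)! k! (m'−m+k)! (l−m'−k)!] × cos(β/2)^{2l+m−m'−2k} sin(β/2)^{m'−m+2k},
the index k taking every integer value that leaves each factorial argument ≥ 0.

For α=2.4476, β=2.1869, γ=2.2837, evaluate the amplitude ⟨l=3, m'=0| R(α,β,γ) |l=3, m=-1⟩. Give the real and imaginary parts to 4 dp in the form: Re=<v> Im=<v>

Re=0.1548 Im=-0.1790

First d^3_{0,-1}(β=2.1869), then the phase factors e^{-i(0)α} and e^{-i(-1)γ}:
Half-angle: c=0.459424, s=0.888217. N=√(6·6·2·24)=41.569219
Admissible k: 0..2 (factorial args all ≥0)
  k=0: (−1)^1·41.5692/(12)·0.4594^5·0.8882^1 = -0.062976
  k=1: (−1)^2·41.5692/(4)·0.4594^3·0.8882^3 = +0.706171
  k=2: (−1)^3·41.5692/(12)·0.4594^1·0.8882^5 = -0.879832
d^3_{0,-1}(2.1869) = -0.062976 +0.706171 -0.879832 = -0.236638
Attach z-rotation phases: D = e^{-i(0)(2.4476)}·(-0.236638)·e^{-i(-1)(2.2837)} = +0.154769-0.179009i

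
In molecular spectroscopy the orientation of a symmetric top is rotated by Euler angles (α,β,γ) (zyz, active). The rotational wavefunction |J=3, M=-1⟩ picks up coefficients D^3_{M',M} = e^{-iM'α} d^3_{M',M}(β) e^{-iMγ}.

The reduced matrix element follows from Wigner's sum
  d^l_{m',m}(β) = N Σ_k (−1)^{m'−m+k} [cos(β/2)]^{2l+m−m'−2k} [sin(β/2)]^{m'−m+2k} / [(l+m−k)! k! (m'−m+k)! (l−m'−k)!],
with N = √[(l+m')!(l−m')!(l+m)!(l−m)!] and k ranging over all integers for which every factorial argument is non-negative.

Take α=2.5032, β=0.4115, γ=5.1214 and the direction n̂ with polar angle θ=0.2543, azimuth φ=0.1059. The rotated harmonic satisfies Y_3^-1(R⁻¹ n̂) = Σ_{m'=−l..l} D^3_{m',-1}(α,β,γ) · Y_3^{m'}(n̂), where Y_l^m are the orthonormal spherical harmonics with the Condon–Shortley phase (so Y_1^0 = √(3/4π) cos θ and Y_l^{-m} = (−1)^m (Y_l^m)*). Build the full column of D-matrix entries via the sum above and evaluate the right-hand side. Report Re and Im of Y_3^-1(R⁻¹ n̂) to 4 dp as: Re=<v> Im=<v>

Re=-0.0485 Im=0.4310

Need the full column D^3_{m',-1} for m'=−3..3 at α=2.5032, β=0.4115, γ=5.1214.
cos(β/2)=0.978908, sin(β/2)=0.204301
d^3_{-3,-1}: single k=2 term ⇒ +0.148442;  D = +0.148132+0.009587i
d^3_{-2,-1}: k∈[1..2] ⇒ +0.580739 -0.050591 = +0.530148;  D = -0.404446-0.342755i
d^3_{-1,-1}: k∈[0..2] ⇒ +0.879937 -0.306620 +0.010017 = +0.583333;  D = +0.132636+0.568054i
d^3_{0,-1}: k∈[0..2] ⇒ -0.636167 +0.083129 -0.001207 = -0.554246;  D = -0.220425+0.508528i
d^3_{1,-1}: k∈[0..2] ⇒ +0.229965 -0.013355 +0.000073 = +0.216682;  D = -0.187675+0.108302i
d^3_{2,-1}: k∈[0..1] ⇒ -0.050591 +0.001102 = -0.049489;  D = -0.049162-0.005679i
d^3_{3,-1}: single k=0 term ⇒ +0.006466;  D = -0.004716-0.004423i
Y_3^{m'}(θ=0.2543,φ=0.1059) and Σ D·Y over m':
  (+0.1481+0.0096i)·(+0.0063-0.0021i)  (-0.4044-0.3428i)·(+0.0612-0.0132i)  (+0.1326+0.5681i)·(+0.2978-0.0317i)  (-0.2204+0.5085i)·(+0.6081+0.0000i)  (-0.1877+0.1083i)·(-0.2978-0.0317i)  (-0.0492-0.0057i)·(+0.0612+0.0132i)  (-0.0047-0.0044i)·(-0.0063-0.0021i)
Y_3^-1(R⁻¹ n̂) = -0.048453+0.431017i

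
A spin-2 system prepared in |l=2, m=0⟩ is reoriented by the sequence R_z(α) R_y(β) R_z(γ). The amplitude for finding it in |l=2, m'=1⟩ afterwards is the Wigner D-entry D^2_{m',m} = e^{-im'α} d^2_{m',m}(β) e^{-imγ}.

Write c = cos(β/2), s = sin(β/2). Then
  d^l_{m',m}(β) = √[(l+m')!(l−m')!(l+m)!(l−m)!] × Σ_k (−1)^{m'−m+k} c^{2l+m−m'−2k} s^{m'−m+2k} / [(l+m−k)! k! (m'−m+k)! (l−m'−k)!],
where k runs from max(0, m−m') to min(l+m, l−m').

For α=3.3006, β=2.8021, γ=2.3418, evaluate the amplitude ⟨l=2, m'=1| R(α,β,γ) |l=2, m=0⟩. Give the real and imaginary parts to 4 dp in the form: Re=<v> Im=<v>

D^2_{1,0}(3.3006,2.8021,2.3418) = e^{-i·1·3.3006}·d^2_{1,0}(2.8021)·e^{-i·0·2.3418}. Compute d first:
With c≡cos(β/2)=0.168932 and s≡sin(β/2)=0.985628, N=[6·1·2·2]^{1/2}=4.898979
k: max(0,(0)−(1))=0 … min(2+(0),2−(1))=1
  k=0: (−1)^1·4.8990/(2)·0.1689^3·0.9856^1 = -0.011639
  k=1: (−1)^2·4.8990/(2)·0.1689^1·0.9856^3 = +0.396211
d^2_{1,0}(2.8021) = -0.011639 +0.396211 = +0.384572
D = (-0.987385+0.158338i)·(+0.384572)·(+1.000000+0.000000i) = -0.379721+0.060892i

Re=-0.3797 Im=0.0609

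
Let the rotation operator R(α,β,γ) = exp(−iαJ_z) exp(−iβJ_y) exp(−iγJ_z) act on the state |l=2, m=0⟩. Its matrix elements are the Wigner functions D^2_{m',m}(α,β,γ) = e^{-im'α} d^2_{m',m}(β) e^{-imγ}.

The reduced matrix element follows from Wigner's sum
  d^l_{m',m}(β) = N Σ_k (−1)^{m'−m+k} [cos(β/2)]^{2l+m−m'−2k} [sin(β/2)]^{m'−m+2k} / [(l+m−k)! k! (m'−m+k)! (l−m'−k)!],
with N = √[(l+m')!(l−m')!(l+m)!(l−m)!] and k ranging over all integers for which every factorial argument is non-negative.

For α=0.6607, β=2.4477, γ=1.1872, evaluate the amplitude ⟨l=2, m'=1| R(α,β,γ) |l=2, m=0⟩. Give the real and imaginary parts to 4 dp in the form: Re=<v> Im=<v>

D^2_{1,0}(0.6607,2.4477,1.1872) = e^{-i·1·0.6607}·d^2_{1,0}(2.4477)·e^{-i·0·1.1872}. Compute d first:
With c≡cos(β/2)=0.340028 and s≡sin(β/2)=0.940415, N=[6·1·2·2]^{1/2}=4.898979
Admissible k: 0..1 (factorial args all ≥0)
  k=0: (−1)^1·4.8990/(2)·0.3400^3·0.9404^1 = -0.090560
  k=1: (−1)^2·4.8990/(2)·0.3400^1·0.9404^3 = +0.692706
d^2_{1,0}(2.4477) = -0.090560 +0.692706 = +0.602146
D = (+0.789563-0.613670i)·(+0.602146)·(+1.000000+0.000000i) = +0.475432-0.369519i

Re=0.4754 Im=-0.3695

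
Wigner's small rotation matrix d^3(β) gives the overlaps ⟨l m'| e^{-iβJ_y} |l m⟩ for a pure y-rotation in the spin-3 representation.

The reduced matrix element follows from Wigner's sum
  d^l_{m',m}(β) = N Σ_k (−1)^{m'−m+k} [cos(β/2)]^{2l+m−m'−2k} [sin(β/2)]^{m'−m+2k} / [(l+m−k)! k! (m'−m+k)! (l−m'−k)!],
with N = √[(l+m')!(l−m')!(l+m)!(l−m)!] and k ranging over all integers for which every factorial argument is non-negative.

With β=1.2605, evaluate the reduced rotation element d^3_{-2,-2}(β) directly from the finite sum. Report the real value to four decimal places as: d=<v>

d^3_{-2,-2}(β=1.2605) via Wigner's sum:
c=cos(1.2605/2)=0.807880, s=sin(1.2605/2)=0.589347; N=√[1·120·1·120]=120.000000
The bounds max(0,m−m')=0 and min(l+m,l−m')=1 give 2 terms
  k=0: (−1)^0·120.0000/(120)·0.8079^6·0.5893^0 = +0.278024
  k=1: (−1)^1·120.0000/(24)·0.8079^4·0.5893^2 = -0.739775
d^3_{-2,-2}(1.2605) = +0.278024 -0.739775 = -0.461751

d=-0.4618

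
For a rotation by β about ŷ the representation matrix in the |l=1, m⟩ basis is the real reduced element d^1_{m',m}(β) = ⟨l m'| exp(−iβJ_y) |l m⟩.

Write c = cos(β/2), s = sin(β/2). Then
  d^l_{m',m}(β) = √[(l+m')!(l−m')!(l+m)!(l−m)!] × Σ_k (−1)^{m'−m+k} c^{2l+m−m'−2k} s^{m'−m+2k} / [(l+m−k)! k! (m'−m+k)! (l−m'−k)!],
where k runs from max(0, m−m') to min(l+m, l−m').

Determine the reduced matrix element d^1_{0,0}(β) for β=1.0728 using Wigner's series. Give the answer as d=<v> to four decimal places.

d^1_{0,0}(β=1.0728) via Wigner's sum:
c=cos(1.0728/2)=0.859554, s=sin(1.0728/2)=0.511045; N=√[1·1·1·1]=1.000000
Admissible k: 0..1 (factorial args all ≥0)
  k=0: (−1)^0·1.0000/(1)·0.8596^2·0.5110^0 = +0.738833
  k=1: (−1)^1·1.0000/(1)·0.8596^0·0.5110^2 = -0.261167
d^1_{0,0}(1.0728) = +0.738833 -0.261167 = +0.477666

d=0.4777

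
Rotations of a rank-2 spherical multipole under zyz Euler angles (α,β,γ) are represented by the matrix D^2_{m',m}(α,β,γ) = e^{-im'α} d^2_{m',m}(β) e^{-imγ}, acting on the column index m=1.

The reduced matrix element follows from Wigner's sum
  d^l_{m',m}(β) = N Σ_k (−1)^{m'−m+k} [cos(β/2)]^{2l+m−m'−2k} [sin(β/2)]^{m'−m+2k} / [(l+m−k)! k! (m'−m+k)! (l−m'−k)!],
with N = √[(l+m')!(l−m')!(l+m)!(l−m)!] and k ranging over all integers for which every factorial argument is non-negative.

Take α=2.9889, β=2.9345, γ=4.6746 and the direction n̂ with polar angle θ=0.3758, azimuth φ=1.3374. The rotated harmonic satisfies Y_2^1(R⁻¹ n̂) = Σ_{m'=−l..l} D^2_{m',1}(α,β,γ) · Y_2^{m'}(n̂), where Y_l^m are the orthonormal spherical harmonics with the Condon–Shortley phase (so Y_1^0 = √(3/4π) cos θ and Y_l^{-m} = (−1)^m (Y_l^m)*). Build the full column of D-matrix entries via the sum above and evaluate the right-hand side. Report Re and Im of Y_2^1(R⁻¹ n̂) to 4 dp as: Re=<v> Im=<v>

Need the full column D^2_{m',1} for m'=−2..2 at α=2.9889, β=2.9345, γ=4.6746.
cos(β/2)=0.103361, sin(β/2)=0.994644
d^2_{-2,1}: single k=3 term ⇒ +0.203419;  D = +0.053787+0.196179i
d^2_{-1,1}: k∈[2..3] ⇒ +0.031708 -0.978747 = -0.947039;  D = +0.108579+0.940794i
d^2_{0,1}: k∈[1..2] ⇒ +0.002690 -0.249136 = -0.246446;  D = +0.009311-0.246270i
d^2_{1,1}: k∈[0..1] ⇒ +0.000114 -0.031708 = -0.031594;  D = -0.005982+0.031023i
d^2_{2,1}: single k=0 term ⇒ -0.002197;  D = +0.000739-0.002069i
Y_2^{m'}(θ=0.3758,φ=1.3374) and Σ D·Y over m':
  (+0.0538+0.1962i)·(-0.0465-0.0234i)  (+0.1086+0.9408i)·(+0.0610-0.2566i)  (+0.0093-0.2463i)·(+0.5033+0.0000i)  (-0.0060+0.0310i)·(-0.0610-0.2566i)  (+0.0007-0.0021i)·(-0.0465+0.0234i)
Y_2^1(R⁻¹ n̂) = +0.263151-0.105046i

Re=0.2632 Im=-0.1050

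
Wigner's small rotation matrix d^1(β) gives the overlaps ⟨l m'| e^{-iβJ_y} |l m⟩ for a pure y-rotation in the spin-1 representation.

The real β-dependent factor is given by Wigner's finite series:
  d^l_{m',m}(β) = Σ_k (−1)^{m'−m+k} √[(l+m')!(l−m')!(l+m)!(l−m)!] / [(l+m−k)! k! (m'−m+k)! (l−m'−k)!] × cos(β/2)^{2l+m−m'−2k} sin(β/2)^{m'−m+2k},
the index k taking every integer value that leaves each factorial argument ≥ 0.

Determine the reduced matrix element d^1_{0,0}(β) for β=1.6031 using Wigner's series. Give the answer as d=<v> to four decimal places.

d=-0.0323

d^1_{0,0}(β=1.6031) via Wigner's sum:
Half-angle: c=0.695594, s=0.718435. N=√(1·1·1·1)=1.000000
Admissible k: 0..1 (factorial args all ≥0)
  k=0: (−1)^0·1.0000/(1)·0.6956^2·0.7184^0 = +0.483851
  k=1: (−1)^1·1.0000/(1)·0.6956^0·0.7184^2 = -0.516149
d^1_{0,0}(1.6031) = +0.483851 -0.516149 = -0.032298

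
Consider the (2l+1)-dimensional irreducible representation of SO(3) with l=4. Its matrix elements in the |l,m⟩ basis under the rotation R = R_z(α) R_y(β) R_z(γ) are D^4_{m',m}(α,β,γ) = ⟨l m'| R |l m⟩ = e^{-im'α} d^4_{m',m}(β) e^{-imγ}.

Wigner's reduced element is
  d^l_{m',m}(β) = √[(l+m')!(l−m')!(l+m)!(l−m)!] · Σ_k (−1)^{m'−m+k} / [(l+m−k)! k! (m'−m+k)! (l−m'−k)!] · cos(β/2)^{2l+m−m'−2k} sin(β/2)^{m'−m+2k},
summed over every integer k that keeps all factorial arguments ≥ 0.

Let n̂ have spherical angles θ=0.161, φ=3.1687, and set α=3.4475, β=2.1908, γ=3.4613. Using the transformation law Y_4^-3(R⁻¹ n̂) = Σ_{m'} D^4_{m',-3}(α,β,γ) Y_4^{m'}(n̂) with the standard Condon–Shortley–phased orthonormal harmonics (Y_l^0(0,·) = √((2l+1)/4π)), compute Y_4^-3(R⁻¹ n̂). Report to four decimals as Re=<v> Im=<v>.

Re=-0.2760 Im=-0.2905

Need the full column D^4_{m',-3} for m'=−4..4 at α=3.4475, β=2.1908, γ=3.4613.
cos(β/2)=0.457691, sin(β/2)=0.889111
d^4_{-4,-3}: single k=1 term ⇒ +0.010581;  D = +0.006078-0.008660i
d^4_{-3,-3}: k∈[0..1] ⇒ +0.001926 -0.050868 = -0.048942;  D = +0.014746-0.046668i
d^4_{-2,-3}: k∈[0..1] ⇒ -0.013997 +0.158458 = +0.144462;  D = +0.000020-0.144462i
d^4_{-1,-3}: k∈[0..1] ⇒ +0.057679 -0.362771 = -0.305092;  D = -0.091840-0.290941i
d^4_{0,-3}: k∈[0..1] ⇒ -0.167030 +0.630321 = +0.463291;  D = -0.266040-0.379291i
d^4_{1,-3}: k∈[0..1] ⇒ +0.362771 -0.821395 = -0.458623;  D = -0.364209-0.278725i
d^4_{2,-3}: k∈[0..1] ⇒ -0.597975 +0.752193 = +0.154219;  D = -0.145011-0.052491i
d^4_{3,-3}: k∈[0..1] ⇒ +0.724402 -0.390526 = +0.333876;  D = +0.333590+0.013819i
d^4_{4,-3}: single k=0 term ⇒ -0.568605;  D = +0.548829-0.148652i
Y_4^{m'}(θ=0.161,φ=3.1687) and Σ D·Y over m':
  (+0.0061-0.0087i)·(+0.0003-0.0000i)  (+0.0147-0.0467i)·(-0.0051+0.0004i)  (+0.0000-0.1445i)·(+0.0500-0.0027i)  (-0.0918-0.2909i)·(-0.2859+0.0078i)  (-0.2660-0.3793i)·(+0.7400+0.0000i)  (-0.3642-0.2787i)·(+0.2859+0.0078i)  (-0.1450-0.0525i)·(+0.0500+0.0027i)  (+0.3336+0.0138i)·(+0.0051+0.0004i)  (+0.5488-0.1487i)·(+0.0003+0.0000i)
Y_4^-3(R⁻¹ n̂) = -0.276007-0.290525i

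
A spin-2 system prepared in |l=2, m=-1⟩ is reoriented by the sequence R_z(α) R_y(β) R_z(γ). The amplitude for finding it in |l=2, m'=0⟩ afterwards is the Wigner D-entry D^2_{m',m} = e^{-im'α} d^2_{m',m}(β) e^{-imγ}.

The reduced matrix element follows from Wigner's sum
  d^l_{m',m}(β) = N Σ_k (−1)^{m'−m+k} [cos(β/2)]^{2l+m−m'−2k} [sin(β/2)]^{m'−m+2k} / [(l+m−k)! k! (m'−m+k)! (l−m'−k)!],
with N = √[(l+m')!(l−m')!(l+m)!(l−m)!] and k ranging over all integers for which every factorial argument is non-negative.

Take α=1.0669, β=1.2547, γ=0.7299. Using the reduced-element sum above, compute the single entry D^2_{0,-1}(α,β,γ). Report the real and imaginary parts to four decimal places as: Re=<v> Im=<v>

Re=-0.2697 Im=-0.2413

D^2_{0,-1}(1.0669,1.2547,0.7299) = e^{-i·0·1.0669}·d^2_{0,-1}(1.2547)·e^{-i·-1·0.7299}. Compute d first:
Half-angle: c=0.809586, s=0.587001. N=√(2·2·1·6)=4.898979
The bounds max(0,m−m')=0 and min(l+m,l−m')=1 give 2 terms
  k=0: (−1)^1·4.8990/(2)·0.8096^3·0.5870^1 = -0.762963
  k=1: (−1)^2·4.8990/(2)·0.8096^1·0.5870^3 = +0.401103
d^2_{0,-1}(1.2547) = -0.762963 +0.401103 = -0.361860
D = (+1.000000+0.000000i)·(-0.361860)·(+0.745241+0.666795i) = -0.269673-0.241287i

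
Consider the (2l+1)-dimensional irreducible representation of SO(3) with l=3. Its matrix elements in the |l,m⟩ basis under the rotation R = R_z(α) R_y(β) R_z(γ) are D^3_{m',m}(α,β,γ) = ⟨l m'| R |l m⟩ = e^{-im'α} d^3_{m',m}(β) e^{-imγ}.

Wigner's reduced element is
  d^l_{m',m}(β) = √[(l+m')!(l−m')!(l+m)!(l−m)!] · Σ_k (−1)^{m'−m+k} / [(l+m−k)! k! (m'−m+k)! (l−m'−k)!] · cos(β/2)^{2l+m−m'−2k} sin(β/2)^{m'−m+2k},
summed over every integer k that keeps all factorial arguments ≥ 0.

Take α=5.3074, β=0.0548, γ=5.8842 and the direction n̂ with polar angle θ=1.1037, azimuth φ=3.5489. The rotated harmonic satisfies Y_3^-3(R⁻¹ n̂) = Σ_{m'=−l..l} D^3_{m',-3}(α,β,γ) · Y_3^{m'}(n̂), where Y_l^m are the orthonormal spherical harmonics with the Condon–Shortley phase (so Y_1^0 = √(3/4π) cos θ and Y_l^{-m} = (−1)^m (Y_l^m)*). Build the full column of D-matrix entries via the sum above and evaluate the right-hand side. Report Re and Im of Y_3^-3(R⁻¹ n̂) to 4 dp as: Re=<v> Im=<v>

Re=-0.1587 Im=-0.2568

Need the full column D^3_{m',-3} for m'=−3..3 at α=5.3074, β=0.0548, γ=5.8842.
cos(β/2)=0.999625, sin(β/2)=0.027397
d^3_{-3,-3}: single k=0 term ⇒ +0.997750;  D = -0.553514+0.830137i
d^3_{-2,-3}: single k=0 term ⇒ -0.066982;  D = +0.066980-0.000464i
d^3_{-1,-3}: single k=0 term ⇒ +0.002903;  D = -0.001644-0.002392i
d^3_{0,-3}: single k=0 term ⇒ -0.000092;  D = -0.000034+0.000086i
d^3_{1,-3}: single k=0 term ⇒ +0.000002;  D = +0.000002-0.000000i
d^3_{2,-3}: single k=0 term ⇒ -0.000000;  D = -0.000000-0.000000i
d^3_{3,-3}: single k=0 term ⇒ +0.000000;  D = -0.000000+0.000000i
Y_3^{m'}(θ=1.1037,φ=3.5489) and Σ D·Y over m':
  (-0.5535+0.8301i)·(-0.1015+0.2791i)  (+0.0670-0.0005i)·(+0.2517-0.2669i)  (-0.0016-0.0024i)·(-0.0037+0.0016i)  (-0.0000+0.0001i)·(-0.3338+0.0000i)  (+0.0000-0.0000i)·(+0.0037+0.0016i)  (-0.0000-0.0000i)·(+0.2517+0.2669i)  (-0.0000+0.0000i)·(+0.1015+0.2791i)
Y_3^-3(R⁻¹ n̂) = -0.158740-0.256782i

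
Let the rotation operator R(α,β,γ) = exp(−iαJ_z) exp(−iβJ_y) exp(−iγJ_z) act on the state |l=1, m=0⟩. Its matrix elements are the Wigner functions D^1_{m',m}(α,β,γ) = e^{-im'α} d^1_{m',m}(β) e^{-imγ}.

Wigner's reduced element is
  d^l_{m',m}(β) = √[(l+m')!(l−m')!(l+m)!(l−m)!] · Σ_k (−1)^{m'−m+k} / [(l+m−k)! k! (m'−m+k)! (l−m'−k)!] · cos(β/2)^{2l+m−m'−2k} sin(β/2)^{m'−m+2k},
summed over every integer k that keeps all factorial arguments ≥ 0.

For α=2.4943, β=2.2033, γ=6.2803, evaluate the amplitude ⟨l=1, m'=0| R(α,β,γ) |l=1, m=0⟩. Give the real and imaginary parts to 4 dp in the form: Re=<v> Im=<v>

Re=-0.5912 Im=0.0000

Split into d^1_{0,0}(β=2.2033) × two z-phases.
c=cos(2.2033/2)=0.452125, s=sin(2.2033/2)=0.891955; N=√[1·1·1·1]=1.000000
Admissible k: 0..1 (factorial args all ≥0)
  k=0: (−1)^0·1.0000/(1)·0.4521^2·0.8920^0 = +0.204417
  k=1: (−1)^1·1.0000/(1)·0.4521^0·0.8920^2 = -0.795583
d^1_{0,0}(2.2033) = +0.204417 -0.795583 = -0.591166
D = (+1.000000+0.000000i)·(-0.591166)·(+1.000000+0.000000i) = -0.591166+0.000000i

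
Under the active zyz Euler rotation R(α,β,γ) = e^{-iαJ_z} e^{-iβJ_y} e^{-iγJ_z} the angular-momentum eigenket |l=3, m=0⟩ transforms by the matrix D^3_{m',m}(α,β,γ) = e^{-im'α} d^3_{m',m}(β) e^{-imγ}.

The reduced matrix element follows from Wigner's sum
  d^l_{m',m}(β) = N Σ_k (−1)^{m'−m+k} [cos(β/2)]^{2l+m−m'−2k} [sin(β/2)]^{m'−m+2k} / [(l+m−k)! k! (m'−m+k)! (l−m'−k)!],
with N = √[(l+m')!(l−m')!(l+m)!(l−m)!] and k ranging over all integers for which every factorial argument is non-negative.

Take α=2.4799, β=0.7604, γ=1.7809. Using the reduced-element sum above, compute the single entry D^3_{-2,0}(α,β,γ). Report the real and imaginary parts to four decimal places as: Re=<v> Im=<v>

Re=0.1154 Im=-0.4569

D^3_{-2,0}(2.4799,0.7604,1.7809) = e^{-i·-2·2.4799}·d^3_{-2,0}(0.7604)·e^{-i·0·1.7809}. Compute d first:
With c≡cos(β/2)=0.928590 and s≡sin(β/2)=0.371106, N=[1·120·6·6]^{1/2}=65.726707
k∈{2,3} keeps every argument non-negative
  k=2: (−1)^0·65.7267/(12)·0.9286^4·0.3711^2 = +0.560859
  k=3: (−1)^1·65.7267/(12)·0.9286^2·0.3711^4 = -0.089578
d^3_{-2,0}(0.7604) = +0.560859 -0.089578 = +0.471281
Phases: e^{-i·(-2)·2.4799}=+0.244895-0.969550i, e^{-i·(0)·1.7809}=+1.000000+0.000000i ⇒ D=+0.115414-0.456930i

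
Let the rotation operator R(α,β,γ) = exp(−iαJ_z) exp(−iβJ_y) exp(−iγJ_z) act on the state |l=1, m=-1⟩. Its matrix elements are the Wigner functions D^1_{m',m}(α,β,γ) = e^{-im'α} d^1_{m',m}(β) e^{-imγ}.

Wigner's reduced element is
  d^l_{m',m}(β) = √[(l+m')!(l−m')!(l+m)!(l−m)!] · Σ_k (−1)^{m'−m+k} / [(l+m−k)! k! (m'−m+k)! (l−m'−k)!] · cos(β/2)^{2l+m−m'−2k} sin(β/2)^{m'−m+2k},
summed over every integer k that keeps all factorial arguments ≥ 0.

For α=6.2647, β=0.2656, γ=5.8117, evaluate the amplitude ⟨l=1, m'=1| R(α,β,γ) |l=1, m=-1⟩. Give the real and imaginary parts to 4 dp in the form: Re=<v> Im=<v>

Re=0.0158 Im=-0.0077

Split into d^1_{1,-1}(β=0.2656) × two z-phases.
c=cos(0.2656/2)=0.991195, s=sin(0.2656/2)=0.132410; N=√[2·1·1·2]=2.000000
Admissible k: 0..0 (factorial args all ≥0)
  k=0: (−1)^2·2.0000/(2)·0.9912^0·0.1324^2 = +0.017532
d^1_{1,-1}(0.2656) = +0.017532
D = (+0.999829+0.018484i)·(+0.017532)·(+0.890895-0.454210i) = +0.015764-0.007673i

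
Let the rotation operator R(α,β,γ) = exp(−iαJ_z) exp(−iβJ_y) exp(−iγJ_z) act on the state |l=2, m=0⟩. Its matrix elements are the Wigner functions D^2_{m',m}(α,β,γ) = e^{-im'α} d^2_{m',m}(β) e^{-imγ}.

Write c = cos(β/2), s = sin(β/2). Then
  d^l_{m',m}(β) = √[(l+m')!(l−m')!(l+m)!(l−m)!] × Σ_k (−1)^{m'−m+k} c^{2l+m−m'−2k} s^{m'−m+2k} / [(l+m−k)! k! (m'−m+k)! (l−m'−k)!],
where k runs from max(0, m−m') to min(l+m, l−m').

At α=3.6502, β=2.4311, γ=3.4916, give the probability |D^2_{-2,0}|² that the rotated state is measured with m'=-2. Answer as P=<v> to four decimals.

Split into d^2_{-2,0}(β=2.4311) × two z-phases.
Half-angle: c=0.347821, s=0.937561. N=√(1·24·2·2)=9.797959
k: max(0,(0)−(-2))=2 … min(2+(0),2−(-2))=2
  k=2: (−1)^0·9.7980/(4)·0.3478^2·0.9376^2 = +0.260488
d^2_{-2,0}(2.4311) = +0.260488
|D^2_{-2,0}|² = |d^2_{-2,0}(β)|² = (+0.260488)² = 0.067854 (the z-rotation phases have unit modulus)

P=0.0679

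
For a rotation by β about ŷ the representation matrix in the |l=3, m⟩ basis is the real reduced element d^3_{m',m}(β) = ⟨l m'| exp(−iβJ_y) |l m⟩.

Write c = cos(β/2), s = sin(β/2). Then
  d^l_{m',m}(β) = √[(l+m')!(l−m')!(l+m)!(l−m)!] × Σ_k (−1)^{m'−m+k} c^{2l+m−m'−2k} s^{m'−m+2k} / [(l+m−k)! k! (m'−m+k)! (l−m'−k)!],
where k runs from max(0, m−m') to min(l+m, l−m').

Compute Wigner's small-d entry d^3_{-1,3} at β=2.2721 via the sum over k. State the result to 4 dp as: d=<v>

d=0.4649

d^3_{-1,3}(β=2.2721) via Wigner's sum:
c=cos(2.2721/2)=0.421180, s=sin(2.2721/2)=0.906977; N=√[2·24·720·1]=185.903201
The bounds max(0,m−m')=4 and min(l+m,l−m')=4 give 1 term
  k=4: (−1)^0·185.9032/(48)·0.4212^2·0.9070^4 = +0.464908
d^3_{-1,3}(2.2721) = +0.464908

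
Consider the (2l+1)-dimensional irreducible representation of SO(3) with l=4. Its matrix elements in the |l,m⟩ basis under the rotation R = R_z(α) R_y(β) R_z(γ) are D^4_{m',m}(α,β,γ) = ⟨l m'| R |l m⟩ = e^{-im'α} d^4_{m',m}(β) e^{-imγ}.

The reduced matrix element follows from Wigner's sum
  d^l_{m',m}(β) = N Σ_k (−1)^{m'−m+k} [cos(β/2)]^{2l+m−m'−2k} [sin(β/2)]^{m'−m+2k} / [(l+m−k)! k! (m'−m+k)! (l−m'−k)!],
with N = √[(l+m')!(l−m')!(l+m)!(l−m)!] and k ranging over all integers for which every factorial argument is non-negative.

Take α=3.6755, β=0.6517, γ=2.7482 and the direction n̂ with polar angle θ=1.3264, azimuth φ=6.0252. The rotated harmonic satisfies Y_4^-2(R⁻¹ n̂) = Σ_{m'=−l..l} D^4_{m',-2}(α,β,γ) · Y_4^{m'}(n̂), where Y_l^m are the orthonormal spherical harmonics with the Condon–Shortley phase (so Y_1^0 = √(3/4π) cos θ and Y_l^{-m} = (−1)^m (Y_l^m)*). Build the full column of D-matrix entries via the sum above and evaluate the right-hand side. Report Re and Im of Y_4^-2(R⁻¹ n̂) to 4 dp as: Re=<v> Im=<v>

Re=-0.1478 Im=-0.1482

Need the full column D^4_{m',-2} for m'=−4..4 at α=3.6755, β=0.6517, γ=2.7482.
cos(β/2)=0.947379, sin(β/2)=0.320114
d^4_{-4,-2}: single k=2 term ⇒ +0.392041;  D = +0.086302+0.382424i
d^4_{-3,-2}: k∈[1..2] ⇒ +0.820418 -0.281008 = +0.539410;  D = -0.369989-0.392519i
d^4_{-2,-2}: k∈[0..2] ⇒ +0.648918 -0.889065 +0.126884 = -0.113263;  D = -0.108820-0.031413i
d^4_{-1,-2}: k∈[0..2] ⇒ -0.930266 +0.531055 -0.040421 = -0.439633;  D = +0.425651-0.109992i
d^4_{0,-2}: k∈[0..2] ⇒ +0.702868 -0.213995 +0.009162 = +0.498034;  D = +0.351675-0.352652i
d^4_{1,-2}: k∈[0..2] ⇒ -0.354037 +0.060632 -0.001385 = -0.294789;  D = +0.072962-0.285617i
d^4_{2,-2}: k∈[0..2] ⇒ +0.126884 -0.011589 +0.000110 = +0.115405;  D = -0.032314-0.110788i
d^4_{3,-2}: k∈[0..1] ⇒ -0.032083 +0.001221 = -0.030862;  D = -0.022517-0.021107i
d^4_{4,-2}: single k=0 term ⇒ +0.005110;  D = -0.004988-0.001111i
Y_4^{m'}(θ=1.3264,φ=6.0252) and Σ D·Y over m':
  (+0.0863+0.3824i)·(+0.2013+0.3366i)  (-0.3700-0.3925i)·(+0.1979+0.1934i)  (-0.1088-0.0314i)·(-0.1617-0.0917i)  (+0.4257-0.1100i)·(-0.2782-0.0734i)  (+0.3517-0.3527i)·(+0.1442+0.0000i)  (+0.0730-0.2856i)·(+0.2782-0.0734i)  (-0.0323-0.1108i)·(-0.1617+0.0917i)  (-0.0225-0.0211i)·(-0.1979+0.1934i)  (-0.0050-0.0011i)·(+0.2013-0.3366i)
Y_4^-2(R⁻¹ n̂) = -0.147839-0.148220i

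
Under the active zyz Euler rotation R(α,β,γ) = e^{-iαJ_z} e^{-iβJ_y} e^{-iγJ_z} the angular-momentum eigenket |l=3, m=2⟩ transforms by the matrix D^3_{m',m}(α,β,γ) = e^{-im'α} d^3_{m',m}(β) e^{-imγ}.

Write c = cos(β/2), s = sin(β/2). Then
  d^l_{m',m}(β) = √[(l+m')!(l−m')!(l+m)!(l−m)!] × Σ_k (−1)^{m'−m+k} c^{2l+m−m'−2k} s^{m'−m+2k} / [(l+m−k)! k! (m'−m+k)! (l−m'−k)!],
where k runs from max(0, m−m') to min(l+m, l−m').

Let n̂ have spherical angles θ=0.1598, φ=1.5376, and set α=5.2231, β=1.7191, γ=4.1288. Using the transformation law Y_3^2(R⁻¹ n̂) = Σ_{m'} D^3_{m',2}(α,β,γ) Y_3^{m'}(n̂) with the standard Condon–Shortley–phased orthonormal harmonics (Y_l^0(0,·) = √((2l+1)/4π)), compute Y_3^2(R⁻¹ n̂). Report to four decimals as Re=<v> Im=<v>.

Re=0.1437 Im=0.2216

Need the full column D^3_{m',2} for m'=−3..3 at α=5.2231, β=1.7191, γ=4.1288.
cos(β/2)=0.652778, sin(β/2)=0.757549
d^3_{-3,2}: single k=5 term ⇒ +0.398928;  D = +0.170742+0.360542i
d^3_{-2,2}: k∈[4..5] ⇒ +0.701688 -0.189001 = +0.512687;  D = -0.296972+0.417918i
d^3_{-1,2}: k∈[3..4] ⇒ +0.764820 -0.515014 = +0.249806;  D = -0.248375-0.026701i
d^3_{0,2}: k∈[2..3] ⇒ +0.570749 -0.768661 = -0.197912;  D = +0.077730+0.182009i
d^3_{1,2}: k∈[1..2] ⇒ +0.283949 -0.764820 = -0.480872;  D = -0.293487+0.380924i
d^3_{2,2}: k∈[0..1] ⇒ +0.077374 -0.521020 = -0.443646;  D = -0.438942-0.064435i
d^3_{3,2}: single k=0 term ⇒ -0.219946;  D = -0.078500-0.205460i
Y_3^{m'}(θ=0.1598,φ=1.5376) and Σ D·Y over m':
  (+0.1707+0.3605i)·(-0.0002+0.0017i)  (-0.2970+0.4179i)·(-0.0255-0.0017i)  (-0.2484-0.0267i)·(+0.0066-0.1991i)  (+0.0777+0.1820i)·(+0.6902+0.0000i)  (-0.2935+0.3809i)·(-0.0066-0.1991i)  (-0.4389-0.0644i)·(-0.0255+0.0017i)  (-0.0785-0.2055i)·(+0.0002+0.0017i)
Y_3^2(R⁻¹ n̂) = +0.143741+0.221610i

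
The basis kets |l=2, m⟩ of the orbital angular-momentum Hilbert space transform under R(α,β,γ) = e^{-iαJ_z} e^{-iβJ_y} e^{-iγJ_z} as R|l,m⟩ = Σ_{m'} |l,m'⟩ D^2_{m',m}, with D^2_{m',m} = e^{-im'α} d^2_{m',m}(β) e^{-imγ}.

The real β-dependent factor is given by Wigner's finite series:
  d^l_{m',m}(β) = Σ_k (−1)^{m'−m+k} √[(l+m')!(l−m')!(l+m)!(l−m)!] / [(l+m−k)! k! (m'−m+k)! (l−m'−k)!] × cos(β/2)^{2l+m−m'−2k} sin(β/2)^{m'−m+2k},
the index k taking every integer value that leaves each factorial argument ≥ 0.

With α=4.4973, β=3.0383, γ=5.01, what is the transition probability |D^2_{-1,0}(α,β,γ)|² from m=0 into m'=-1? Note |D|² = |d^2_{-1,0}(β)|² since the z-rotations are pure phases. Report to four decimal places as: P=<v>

D^2_{-1,0}(4.4973,3.0383,5.01) = e^{-i·-1·4.4973}·d^2_{-1,0}(3.0383)·e^{-i·0·5.01}. Compute d first:
c=cos(3.0383/2)=0.051623, s=sin(3.0383/2)=0.998667; N=√[1·6·2·2]=4.898979
Admissible k: 1..2 (factorial args all ≥0)
  k=1: (−1)^0·4.8990/(2)·0.0516^3·0.9987^1 = +0.000337
  k=2: (−1)^1·4.8990/(2)·0.0516^1·0.9987^3 = -0.125946
d^2_{-1,0}(3.0383) = +0.000337 -0.125946 = -0.125609
|D^2_{-1,0}|² = |d^2_{-1,0}(β)|² = (-0.125609)² = 0.015778 (the z-rotation phases have unit modulus)

P=0.0158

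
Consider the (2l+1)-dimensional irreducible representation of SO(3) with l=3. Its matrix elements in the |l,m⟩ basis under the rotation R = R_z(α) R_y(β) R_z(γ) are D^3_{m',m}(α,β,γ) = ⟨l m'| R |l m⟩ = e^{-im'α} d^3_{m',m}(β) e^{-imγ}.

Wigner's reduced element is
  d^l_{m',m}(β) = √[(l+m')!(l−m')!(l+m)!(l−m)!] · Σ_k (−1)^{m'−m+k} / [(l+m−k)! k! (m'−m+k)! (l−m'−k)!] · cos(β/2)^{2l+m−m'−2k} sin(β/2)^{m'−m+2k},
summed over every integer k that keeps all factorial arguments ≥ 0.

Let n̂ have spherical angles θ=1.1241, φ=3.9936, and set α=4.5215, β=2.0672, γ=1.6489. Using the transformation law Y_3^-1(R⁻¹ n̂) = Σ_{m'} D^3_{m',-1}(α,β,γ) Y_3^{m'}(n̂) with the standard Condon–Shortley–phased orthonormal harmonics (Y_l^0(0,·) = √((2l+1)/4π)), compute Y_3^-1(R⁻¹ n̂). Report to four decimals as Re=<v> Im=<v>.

Need the full column D^3_{m',-1} for m'=−3..3 at α=4.5215, β=2.0672, γ=1.6489.
cos(β/2)=0.511729, sin(β/2)=0.859147
d^3_{-3,-1}: single k=2 term ⇒ +0.196038;  D = -0.172548+0.093049i
d^3_{-2,-1}: k∈[1..2] ⇒ +0.095339 -0.537468 = -0.442130;  D = +0.132209+0.421900i
d^3_{-1,-1}: k∈[0..2] ⇒ +0.017957 -0.404935 +0.856054 = +0.469076;  D = +0.466096-0.052793i
d^3_{0,-1}: k∈[0..2] ⇒ -0.104438 +0.883150 -0.829789 = -0.051077;  D = +0.003985-0.050921i
d^3_{1,-1}: k∈[0..2] ⇒ +0.303701 -1.141405 +0.402165 = -0.435539;  D = +0.419877+0.115749i
d^3_{2,-1}: k∈[0..1] ⇒ -0.537468 +0.757490 = +0.220022;  D = +0.097655-0.197163i
d^3_{3,-1}: single k=0 term ⇒ +0.552581;  D = +0.439643+0.334753i
Y_3^{m'}(θ=1.1241,φ=3.9936) and Σ D·Y over m':
  (-0.1725+0.0930i)·(+0.2551+0.1692i)  (+0.1322+0.4219i)·(-0.0477-0.3559i)  (+0.4661-0.0528i)·(+0.0128-0.0147i)  (+0.0040-0.0509i)·(-0.3332+0.0000i)  (+0.4199+0.1157i)·(-0.0128-0.0147i)  (+0.0977-0.1972i)·(-0.0477+0.3559i)  (+0.4396+0.3348i)·(-0.2551+0.1692i)
Y_3^-1(R⁻¹ n̂) = -0.018958-0.037695i

Re=-0.0190 Im=-0.0377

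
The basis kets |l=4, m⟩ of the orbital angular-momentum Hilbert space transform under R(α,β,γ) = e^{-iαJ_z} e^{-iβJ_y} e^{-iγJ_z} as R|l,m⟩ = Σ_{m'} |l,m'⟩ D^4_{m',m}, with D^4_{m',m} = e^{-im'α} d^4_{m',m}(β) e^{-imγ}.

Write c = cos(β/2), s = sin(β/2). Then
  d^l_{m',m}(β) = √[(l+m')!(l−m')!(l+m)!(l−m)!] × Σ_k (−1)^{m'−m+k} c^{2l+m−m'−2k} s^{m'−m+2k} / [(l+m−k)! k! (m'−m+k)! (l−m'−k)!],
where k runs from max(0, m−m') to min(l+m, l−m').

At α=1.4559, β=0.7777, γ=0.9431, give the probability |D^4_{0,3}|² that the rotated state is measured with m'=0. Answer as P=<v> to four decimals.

P=0.1325

First d^4_{0,3}(β=0.7777), then the phase factors e^{-i(0)α} and e^{-i(3)γ}:
Half-angle: c=0.925346, s=0.379125. N=√(24·24·5040·1)=1703.830978
k: max(0,(3)−(0))=3 … min(4+(3),4−(0))=4
  k=3: (−1)^0·1703.8310/(144)·0.9253^5·0.3791^3 = +0.437451
  k=4: (−1)^1·1703.8310/(144)·0.9253^3·0.3791^5 = -0.073432
d^4_{0,3}(0.7777) = +0.437451 -0.073432 = +0.364019
|D^4_{0,3}|² = |d^4_{0,3}(β)|² = (+0.364019)² = 0.132510 (the z-rotation phases have unit modulus)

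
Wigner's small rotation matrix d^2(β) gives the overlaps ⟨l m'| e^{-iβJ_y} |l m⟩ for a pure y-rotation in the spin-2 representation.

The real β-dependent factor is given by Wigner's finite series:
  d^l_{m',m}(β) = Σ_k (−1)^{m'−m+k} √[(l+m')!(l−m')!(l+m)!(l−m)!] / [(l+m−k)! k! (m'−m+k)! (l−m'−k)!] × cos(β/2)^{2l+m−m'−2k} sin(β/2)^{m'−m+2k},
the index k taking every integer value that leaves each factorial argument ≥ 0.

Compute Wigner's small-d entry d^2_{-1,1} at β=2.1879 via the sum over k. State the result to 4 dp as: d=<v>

d=-0.1242

d^2_{-1,1}(β=2.1879) via Wigner's sum:
With c≡cos(β/2)=0.458980 and s≡sin(β/2)=0.888447, N=[1·6·6·1]^{1/2}=6.000000
k∈{2,3} keeps every argument non-negative
  k=2: (−1)^0·6.0000/(2)·0.4590^2·0.8884^2 = +0.498851
  k=3: (−1)^1·6.0000/(6)·0.4590^0·0.8884^4 = -0.623054
d^2_{-1,1}(2.1879) = +0.498851 -0.623054 = -0.124203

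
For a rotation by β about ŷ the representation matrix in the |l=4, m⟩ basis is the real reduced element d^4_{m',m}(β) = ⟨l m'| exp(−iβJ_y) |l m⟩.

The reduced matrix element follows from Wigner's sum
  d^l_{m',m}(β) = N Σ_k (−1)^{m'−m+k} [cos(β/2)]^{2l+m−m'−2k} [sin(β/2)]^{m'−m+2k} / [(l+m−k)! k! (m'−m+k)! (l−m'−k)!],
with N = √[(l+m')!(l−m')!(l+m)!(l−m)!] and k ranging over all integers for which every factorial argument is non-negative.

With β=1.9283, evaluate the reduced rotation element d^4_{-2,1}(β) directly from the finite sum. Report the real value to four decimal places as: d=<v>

d^4_{-2,1}(β=1.9283) via Wigner's sum:
With c≡cos(β/2)=0.570115 and s≡sin(β/2)=0.821565, N=[2·720·120·6]^{1/2}=1018.233765
Admissible k: 3..5 (factorial args all ≥0)
  k=3: (−1)^0·1018.2338/(72)·0.5701^5·0.8216^3 = +0.472339
  k=4: (−1)^1·1018.2338/(48)·0.5701^3·0.8216^5 = -1.471307
  k=5: (−1)^2·1018.2338/(240)·0.5701^1·0.8216^7 = +0.611070
d^4_{-2,1}(1.9283) = +0.472339 -1.471307 +0.611070 = -0.387897

d=-0.3879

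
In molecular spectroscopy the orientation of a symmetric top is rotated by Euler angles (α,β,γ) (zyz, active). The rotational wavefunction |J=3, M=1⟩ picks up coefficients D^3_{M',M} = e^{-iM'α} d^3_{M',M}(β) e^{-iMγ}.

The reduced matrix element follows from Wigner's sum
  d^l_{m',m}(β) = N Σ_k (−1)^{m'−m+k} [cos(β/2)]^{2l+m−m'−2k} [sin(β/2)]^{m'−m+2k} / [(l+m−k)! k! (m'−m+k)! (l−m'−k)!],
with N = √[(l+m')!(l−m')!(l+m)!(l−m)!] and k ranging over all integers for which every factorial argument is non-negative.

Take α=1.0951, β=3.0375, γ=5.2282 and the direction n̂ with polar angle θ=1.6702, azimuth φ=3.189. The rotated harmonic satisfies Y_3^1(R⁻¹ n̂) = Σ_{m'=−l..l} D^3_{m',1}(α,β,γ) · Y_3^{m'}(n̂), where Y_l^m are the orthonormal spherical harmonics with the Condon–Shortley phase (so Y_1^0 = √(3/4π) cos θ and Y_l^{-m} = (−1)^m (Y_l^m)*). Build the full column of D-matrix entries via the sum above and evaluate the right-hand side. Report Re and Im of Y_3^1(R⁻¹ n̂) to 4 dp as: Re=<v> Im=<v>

Re=-0.1601 Im=0.2762

Need the full column D^3_{m',1} for m'=−3..3 at α=1.0951, β=3.0375, γ=5.2282.
cos(β/2)=0.052023, sin(β/2)=0.998646
d^3_{-3,1}: single k=4 term ⇒ +0.010425;  D = -0.003790-0.009712i
d^3_{-2,1}: k∈[3..4] ⇒ +0.000887 -0.163400 = -0.162513;  D = +0.161642+0.016805i
d^3_{-1,1}: k∈[2..4] ⇒ +0.000044 -0.021534 +0.991903 = +0.970413;  D = -0.531232+0.812092i
d^3_{0,1}: k∈[1..3] ⇒ +0.000001 -0.001457 +0.178996 = +0.177540;  D = +0.087570+0.154440i
d^3_{1,1}: k∈[0..2] ⇒ +0.000000 -0.000058 +0.016150 = +0.016092;  D = +0.016079-0.000645i
d^3_{2,1}: k∈[0..1] ⇒ -0.000001 +0.000887 = +0.000886;  D = +0.000374-0.000803i
d^3_{3,1}: single k=0 term ⇒ +0.000028;  D = -0.000017-0.000022i
Y_3^{m'}(θ=1.6702,φ=3.189) and Σ D·Y over m':
  (-0.0038-0.0097i)·(-0.4069+0.0583i)  (+0.1616+0.0168i)·(-0.1000+0.0095i)  (-0.5312+0.8121i)·(+0.3054-0.0145i)  (+0.0876+0.1544i)·(+0.1093+0.0000i)  (+0.0161-0.0006i)·(-0.3054-0.0145i)  (+0.0004-0.0008i)·(-0.1000-0.0095i)  (-0.0000-0.0000i)·(+0.4069+0.0583i)
Y_3^1(R⁻¹ n̂) = -0.160087+0.276210i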